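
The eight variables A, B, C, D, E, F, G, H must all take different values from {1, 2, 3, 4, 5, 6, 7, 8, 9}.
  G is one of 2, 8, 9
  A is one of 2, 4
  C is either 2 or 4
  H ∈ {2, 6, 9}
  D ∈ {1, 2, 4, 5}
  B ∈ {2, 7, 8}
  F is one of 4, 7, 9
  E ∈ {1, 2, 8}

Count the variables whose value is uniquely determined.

Among the 8 variables, 5 fits only D (and all 8 values in {1, 2, 4, 5, 6, 7, 8, 9} must be used), so D = 5.
The 7 still-open variables together cover exactly {1, 2, 4, 6, 7, 8, 9} — 7 values for 7 variables — and 1 appears only in E's list, so E = 1.
The 6 still-open variables draw from only 6 values {2, 4, 6, 7, 8, 9}, so each is used; only H can be 6, hence H = 6.
A and C share exactly the 2 values {2, 4}; by pigeonhole those values go to them, so strike 2, 4 from B, F, G.
Determined: D=5, E=1, H=6. The other variables each still have more than one consistent value. That makes 3.

3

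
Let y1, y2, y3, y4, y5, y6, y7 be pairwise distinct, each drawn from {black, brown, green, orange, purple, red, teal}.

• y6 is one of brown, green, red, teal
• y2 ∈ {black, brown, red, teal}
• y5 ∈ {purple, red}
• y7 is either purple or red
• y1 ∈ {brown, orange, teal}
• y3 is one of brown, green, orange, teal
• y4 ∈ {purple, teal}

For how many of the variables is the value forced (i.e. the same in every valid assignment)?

2

Among the 7 variables, black fits only y2 (and all 7 values in {black, brown, green, orange, purple, red, teal} must be used), so y2 = black.
y5 and y7 share exactly the 2 values {purple, red}; by pigeonhole those values go to them, so strike purple, red from y4, y6.
That leaves y4 = teal. Eliminate teal elsewhere: y1, y3, y6.
Determined: y2=black, y4=teal. The other variables each still have more than one consistent value. That makes 2.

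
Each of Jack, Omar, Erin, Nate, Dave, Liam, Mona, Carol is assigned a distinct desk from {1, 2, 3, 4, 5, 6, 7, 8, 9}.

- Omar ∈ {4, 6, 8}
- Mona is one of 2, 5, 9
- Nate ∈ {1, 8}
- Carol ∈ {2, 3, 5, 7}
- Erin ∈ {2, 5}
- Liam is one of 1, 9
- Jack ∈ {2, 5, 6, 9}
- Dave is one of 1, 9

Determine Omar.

4

Dave and Liam between them cover only {1, 9} — a naked pair. Remove those values from Jack, Nate, Mona.
Nate has just one choice, so Nate = 8. Strike 8 from Omar.
The 2 variables Erin and Mona are confined to {2, 5}, which locks those values in; drop them from Jack, Carol.
That leaves Jack = 6. Remove 6 from Omar.
So Omar = 4.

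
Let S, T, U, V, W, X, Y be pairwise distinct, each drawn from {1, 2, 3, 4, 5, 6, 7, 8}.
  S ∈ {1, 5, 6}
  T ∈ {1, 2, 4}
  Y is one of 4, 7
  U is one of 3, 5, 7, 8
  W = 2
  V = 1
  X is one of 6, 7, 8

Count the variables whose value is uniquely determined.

V must be 1 (only option left). So S, T can't be 1.
W must be 2 (only option left). Eliminate 2 elsewhere: T.
T must be 4 (only option left). Remove 4 from Y.
Y must be 7 (only option left). Strike 7 from U, X.
Determined: T=4, V=1, W=2, Y=7. The other variables each still have more than one consistent value. That makes 4.

4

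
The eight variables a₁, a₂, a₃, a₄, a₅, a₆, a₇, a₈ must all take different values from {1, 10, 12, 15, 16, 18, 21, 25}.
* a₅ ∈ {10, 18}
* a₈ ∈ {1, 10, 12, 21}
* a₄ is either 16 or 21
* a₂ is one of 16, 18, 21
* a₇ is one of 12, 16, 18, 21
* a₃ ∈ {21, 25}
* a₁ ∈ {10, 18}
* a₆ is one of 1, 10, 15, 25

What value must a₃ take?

Among the 8 variables, 15 fits only a₆ (and all 8 values in {1, 10, 12, 15, 16, 18, 21, 25} must be used), so a₆ = 15.
Among the 7 still-open variables, 1 fits only a₈ (and all 7 values in {1, 10, 12, 16, 18, 21, 25} must be used), so a₈ = 1.
Among the 6 still-open variables, 12 fits only a₇ (and all 6 values in {10, 12, 16, 18, 21, 25} must be used), so a₇ = 12.
Among the 5 still-open variables, 25 fits only a₃ (and all 5 values in {10, 16, 18, 21, 25} must be used), so a₃ = 25.

25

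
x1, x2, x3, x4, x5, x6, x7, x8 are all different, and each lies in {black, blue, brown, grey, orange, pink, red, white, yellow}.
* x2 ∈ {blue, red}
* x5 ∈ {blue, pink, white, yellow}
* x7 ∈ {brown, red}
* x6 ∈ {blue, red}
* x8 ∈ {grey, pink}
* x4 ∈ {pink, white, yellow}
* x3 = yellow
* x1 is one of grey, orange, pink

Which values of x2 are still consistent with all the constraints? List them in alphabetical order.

x3's domain is down to {yellow}, so x3 = yellow. Eliminate yellow elsewhere: x4, x5.
The 7 still-open variables together cover exactly {blue, brown, grey, orange, pink, red, white} — 7 values for 7 variables — and brown appears only in x7's list, so x7 = brown.
Among the 6 still-open variables, orange fits only x1 (and all 6 values in {blue, grey, orange, pink, red, white} must be used), so x1 = orange.
The 5 still-open variables together cover exactly {blue, grey, pink, red, white} — 5 values for 5 variables — and grey appears only in x8's list, so x8 = grey.
x2 and x6 share exactly the 2 values {blue, red}; by pigeonhole those values go to them, so strike blue, red from x5.
No further eliminations apply; x2 can still be any of blue, red.

blue, red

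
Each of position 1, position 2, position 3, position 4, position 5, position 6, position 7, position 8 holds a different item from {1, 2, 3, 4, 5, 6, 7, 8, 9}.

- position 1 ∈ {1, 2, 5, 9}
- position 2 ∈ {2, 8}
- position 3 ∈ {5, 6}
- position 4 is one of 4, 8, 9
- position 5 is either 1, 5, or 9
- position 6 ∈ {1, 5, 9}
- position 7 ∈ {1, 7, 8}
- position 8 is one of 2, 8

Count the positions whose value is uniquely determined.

Among the 8 variables, 4 fits only position 4 (and all 8 values in {1, 2, 4, 5, 6, 7, 8, 9} must be used), so position 4 = 4.
Among the 7 still-open variables, 6 fits only position 3 (and all 7 values in {1, 2, 5, 6, 7, 8, 9} must be used), so position 3 = 6.
Among the 6 still-open variables, 7 fits only position 7 (and all 6 values in {1, 2, 5, 7, 8, 9} must be used), so position 7 = 7.
position 2 and position 8 between them cover only {2, 8} — a naked pair. Remove those values from position 1.
Determined: position 3=6, position 4=4, position 7=7. The other positions each still have more than one consistent value. That makes 3.

3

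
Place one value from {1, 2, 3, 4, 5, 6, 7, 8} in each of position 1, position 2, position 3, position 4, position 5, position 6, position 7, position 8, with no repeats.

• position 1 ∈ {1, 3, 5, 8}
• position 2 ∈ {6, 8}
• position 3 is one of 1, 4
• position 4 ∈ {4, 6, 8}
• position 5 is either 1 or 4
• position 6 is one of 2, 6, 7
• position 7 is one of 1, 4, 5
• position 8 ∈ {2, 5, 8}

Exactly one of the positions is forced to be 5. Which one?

The 8 variables draw from only 8 values {1, 2, 3, 4, 5, 6, 7, 8}, so each is used; only position 1 can be 3, hence position 1 = 3.
The 7 still-open variables together cover exactly {1, 2, 4, 5, 6, 7, 8} — 7 values for 7 variables — and 7 appears only in position 6's list, so position 6 = 7.
The 6 still-open variables draw from only 6 values {1, 2, 4, 5, 6, 8}, so each is used; only position 8 can be 2, hence position 8 = 2.
The 5 still-open variables draw from only 5 values {1, 4, 5, 6, 8}, so each is used; only position 7 can be 5, hence position 7 = 5.

position 7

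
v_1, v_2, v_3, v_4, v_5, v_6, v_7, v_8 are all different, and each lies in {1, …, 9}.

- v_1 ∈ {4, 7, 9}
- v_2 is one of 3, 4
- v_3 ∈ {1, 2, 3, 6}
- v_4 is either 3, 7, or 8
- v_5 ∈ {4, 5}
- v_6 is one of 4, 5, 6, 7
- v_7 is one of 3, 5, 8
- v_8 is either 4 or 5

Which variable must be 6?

v_5 and v_8 share exactly the 2 values {4, 5}; by pigeonhole those values go to them, so strike 4, 5 from v_1, v_2, v_6, v_7.
v_2's domain is down to {3}, so v_2 = 3. So v_3, v_4, v_7 can't be 3.
v_7's domain is down to {8}, so v_7 = 8. So v_4 can't be 8.
That leaves v_4 = 7. Strike 7 from v_1, v_6.
So 6 goes to v_6.

v_6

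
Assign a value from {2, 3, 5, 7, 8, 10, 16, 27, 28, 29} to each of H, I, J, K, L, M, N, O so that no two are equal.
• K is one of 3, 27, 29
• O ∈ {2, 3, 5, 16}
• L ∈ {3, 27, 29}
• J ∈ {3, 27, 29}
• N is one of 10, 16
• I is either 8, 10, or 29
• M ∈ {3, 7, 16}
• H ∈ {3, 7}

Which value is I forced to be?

8

The 3 variables J, K, L are confined to {3, 27, 29}, which locks those values in; drop them from H, I, M, O.
H has just one choice, so H = 7. Remove 7 from M.
That leaves M = 16. So N, O can't be 16.
N's domain is down to {10}, so N = 10. Eliminate 10 elsewhere: I.
So I = 8.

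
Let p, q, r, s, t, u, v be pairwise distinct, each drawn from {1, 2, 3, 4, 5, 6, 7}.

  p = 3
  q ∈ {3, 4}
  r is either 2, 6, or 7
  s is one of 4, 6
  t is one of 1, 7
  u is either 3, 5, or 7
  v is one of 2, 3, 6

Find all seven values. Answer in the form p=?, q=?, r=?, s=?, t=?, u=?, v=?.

p has just one choice, so p = 3. Remove 3 from q, u, v.
That leaves q = 4. Remove 4 from s.
s has just one choice, so s = 6. Strike 6 from r, v.
v must be 2 (only option left). Eliminate 2 elsewhere: r.
That leaves r = 7. Strike 7 from t, u.
t has just one choice, so t = 1.
That leaves u = 5.

p=3, q=4, r=7, s=6, t=1, u=5, v=2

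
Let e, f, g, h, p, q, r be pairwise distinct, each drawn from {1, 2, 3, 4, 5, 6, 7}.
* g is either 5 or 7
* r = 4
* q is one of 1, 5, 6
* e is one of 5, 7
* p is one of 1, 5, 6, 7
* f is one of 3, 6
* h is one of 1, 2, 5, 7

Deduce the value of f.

r's domain is down to {4}, so r = 4.
The 6 still-open variables draw from only 6 values {1, 2, 3, 5, 6, 7}, so each is used; only h can be 2, hence h = 2.
The 5 still-open variables together cover exactly {1, 3, 5, 6, 7} — 5 values for 5 variables — and 3 appears only in f's list, so f = 3.

3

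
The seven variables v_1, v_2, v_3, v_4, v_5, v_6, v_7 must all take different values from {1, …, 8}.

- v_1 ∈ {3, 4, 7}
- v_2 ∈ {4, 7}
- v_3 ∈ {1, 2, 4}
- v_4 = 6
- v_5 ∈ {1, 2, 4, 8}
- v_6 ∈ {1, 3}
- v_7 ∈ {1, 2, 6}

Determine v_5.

8

v_4's domain is down to {6}, so v_4 = 6. Eliminate 6 elsewhere: v_7.
Among the 6 still-open variables, 8 fits only v_5 (and all 6 values in {1, 2, 3, 4, 7, 8} must be used), so v_5 = 8.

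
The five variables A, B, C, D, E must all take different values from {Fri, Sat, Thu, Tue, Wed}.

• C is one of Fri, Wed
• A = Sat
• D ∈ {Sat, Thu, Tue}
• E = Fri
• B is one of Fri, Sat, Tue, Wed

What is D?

A must be Sat (only option left). Eliminate Sat elsewhere: B, D.
E's domain is down to {Fri}, so E = Fri. Remove Fri from B, C.
C's domain is down to {Wed}, so C = Wed. Remove Wed from B.
B has just one choice, so B = Tue. Strike Tue from D.
So D = Thu.

Thu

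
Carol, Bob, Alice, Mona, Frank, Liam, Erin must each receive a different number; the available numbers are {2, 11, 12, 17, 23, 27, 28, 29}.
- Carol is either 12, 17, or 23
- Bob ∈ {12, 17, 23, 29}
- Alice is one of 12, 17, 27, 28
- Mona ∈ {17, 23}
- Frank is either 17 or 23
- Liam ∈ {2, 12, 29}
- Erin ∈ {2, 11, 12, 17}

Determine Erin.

Mona and Frank share exactly the 2 values {17, 23}; by pigeonhole those values go to them, so strike 17, 23 from Carol, Bob, Alice, Erin.
Carol must be 12 (only option left). Eliminate 12 elsewhere: Bob, Alice, Liam, Erin.
Bob has just one choice, so Bob = 29. So Liam can't be 29.
Liam must be 2 (only option left). Remove 2 from Erin.
So Erin = 11.

11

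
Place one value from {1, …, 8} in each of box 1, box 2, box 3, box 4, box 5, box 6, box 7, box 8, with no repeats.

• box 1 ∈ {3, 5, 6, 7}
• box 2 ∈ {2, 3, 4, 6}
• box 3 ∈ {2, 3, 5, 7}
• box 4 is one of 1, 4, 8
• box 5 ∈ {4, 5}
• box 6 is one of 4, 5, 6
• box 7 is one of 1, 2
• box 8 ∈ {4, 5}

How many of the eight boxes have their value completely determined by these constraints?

Among the 8 variables, 8 fits only box 4 (and all 8 values in {1, 2, 3, 4, 5, 6, 7, 8} must be used), so box 4 = 8.
The 7 still-open variables together cover exactly {1, 2, 3, 4, 5, 6, 7} — 7 values for 7 variables — and 1 appears only in box 7's list, so box 7 = 1.
box 5 and box 8 share exactly the 2 values {4, 5}; by pigeonhole those values go to them, so strike 4, 5 from box 1, box 2, box 3, box 6.
box 6 has just one choice, so box 6 = 6. So box 1, box 2 can't be 6.
Determined: box 4=8, box 6=6, box 7=1. The other boxes each still have more than one consistent value. That makes 3.

3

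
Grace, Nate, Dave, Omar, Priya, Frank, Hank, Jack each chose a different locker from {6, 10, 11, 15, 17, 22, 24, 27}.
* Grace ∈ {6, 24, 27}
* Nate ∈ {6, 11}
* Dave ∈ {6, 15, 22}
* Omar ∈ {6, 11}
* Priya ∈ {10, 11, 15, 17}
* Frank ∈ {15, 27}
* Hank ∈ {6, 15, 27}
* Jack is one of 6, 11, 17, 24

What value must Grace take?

24

Among the 8 variables, 10 fits only Priya (and all 8 values in {6, 10, 11, 15, 17, 22, 24, 27} must be used), so Priya = 10.
The 7 still-open variables draw from only 7 values {6, 11, 15, 17, 22, 24, 27}, so each is used; only Jack can be 17, hence Jack = 17.
The 6 still-open variables together cover exactly {6, 11, 15, 22, 24, 27} — 6 values for 6 variables — and 22 appears only in Dave's list, so Dave = 22.
The 5 still-open variables draw from only 5 values {6, 11, 15, 24, 27}, so each is used; only Grace can be 24, hence Grace = 24.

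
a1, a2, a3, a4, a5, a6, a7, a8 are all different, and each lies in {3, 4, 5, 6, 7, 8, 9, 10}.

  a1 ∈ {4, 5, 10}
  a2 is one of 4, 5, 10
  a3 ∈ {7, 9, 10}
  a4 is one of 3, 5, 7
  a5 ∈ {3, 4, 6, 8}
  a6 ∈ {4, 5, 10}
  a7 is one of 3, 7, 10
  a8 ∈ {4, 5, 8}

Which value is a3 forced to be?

Among the 8 variables, 6 fits only a5 (and all 8 values in {3, 4, 5, 6, 7, 8, 9, 10} must be used), so a5 = 6.
The 7 still-open variables together cover exactly {3, 4, 5, 7, 8, 9, 10} — 7 values for 7 variables — and 8 appears only in a8's list, so a8 = 8.
The 6 still-open variables together cover exactly {3, 4, 5, 7, 9, 10} — 6 values for 6 variables — and 9 appears only in a3's list, so a3 = 9.

9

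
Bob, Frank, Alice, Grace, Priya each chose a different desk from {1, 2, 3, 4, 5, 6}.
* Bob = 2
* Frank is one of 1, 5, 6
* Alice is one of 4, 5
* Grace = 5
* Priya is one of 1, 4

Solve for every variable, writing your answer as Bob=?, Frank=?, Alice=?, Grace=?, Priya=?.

Bob must be 2 (only option left).
That leaves Grace = 5. Eliminate 5 elsewhere: Frank, Alice.
Alice has just one choice, so Alice = 4. So Priya can't be 4.
Priya has just one choice, so Priya = 1. So Frank can't be 1.
That leaves Frank = 6.

Bob=2, Frank=6, Alice=4, Grace=5, Priya=1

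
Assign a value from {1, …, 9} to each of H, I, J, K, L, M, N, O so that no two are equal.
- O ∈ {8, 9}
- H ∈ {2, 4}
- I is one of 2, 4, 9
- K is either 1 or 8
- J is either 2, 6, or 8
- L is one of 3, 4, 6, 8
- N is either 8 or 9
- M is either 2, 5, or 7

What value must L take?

The 2 variables N and O are confined to {8, 9}, which locks those values in; drop them from I, J, K, L.
K must be 1 (only option left).
H and I share exactly the 2 values {2, 4}; by pigeonhole those values go to them, so strike 2, 4 from J, L, M.
J has just one choice, so J = 6. Remove 6 from L.
So L = 3.

3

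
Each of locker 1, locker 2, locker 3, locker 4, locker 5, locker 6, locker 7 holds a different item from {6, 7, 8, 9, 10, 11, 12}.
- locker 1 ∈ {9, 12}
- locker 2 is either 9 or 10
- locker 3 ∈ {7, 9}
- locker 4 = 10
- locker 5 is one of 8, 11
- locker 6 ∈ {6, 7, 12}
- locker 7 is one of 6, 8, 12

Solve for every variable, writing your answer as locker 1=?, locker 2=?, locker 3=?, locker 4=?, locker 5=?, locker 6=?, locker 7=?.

locker 4's domain is down to {10}, so locker 4 = 10. Eliminate 10 elsewhere: locker 2.
locker 2 must be 9 (only option left). Strike 9 from locker 1, locker 3.
locker 3's domain is down to {7}, so locker 3 = 7. Remove 7 from locker 6.
That leaves locker 1 = 12. Strike 12 from locker 6, locker 7.
locker 6 has just one choice, so locker 6 = 6. Remove 6 from locker 7.
locker 7 has just one choice, so locker 7 = 8. So locker 5 can't be 8.
locker 5 must be 11 (only option left).

locker 1=12, locker 2=9, locker 3=7, locker 4=10, locker 5=11, locker 6=6, locker 7=8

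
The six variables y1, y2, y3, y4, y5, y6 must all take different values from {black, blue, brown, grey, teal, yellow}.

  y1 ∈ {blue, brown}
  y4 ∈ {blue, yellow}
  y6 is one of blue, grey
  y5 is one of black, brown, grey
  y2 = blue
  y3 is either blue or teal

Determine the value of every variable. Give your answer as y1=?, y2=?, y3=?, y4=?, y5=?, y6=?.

y1=brown, y2=blue, y3=teal, y4=yellow, y5=black, y6=grey

y2 must be blue (only option left). Eliminate blue elsewhere: y1, y3, y4, y6.
That leaves y3 = teal.
That leaves y4 = yellow.
y6 has just one choice, so y6 = grey. Strike grey from y5.
That leaves y1 = brown. Eliminate brown elsewhere: y5.
That leaves y5 = black.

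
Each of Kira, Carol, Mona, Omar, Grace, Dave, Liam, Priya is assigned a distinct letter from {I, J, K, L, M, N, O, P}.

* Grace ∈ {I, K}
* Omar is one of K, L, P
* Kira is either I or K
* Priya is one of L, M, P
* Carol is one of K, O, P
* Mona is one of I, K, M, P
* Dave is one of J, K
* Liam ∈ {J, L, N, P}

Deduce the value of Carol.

O

The 8 variables together cover exactly {I, J, K, L, M, N, O, P} — 8 values for 8 variables — and N appears only in Liam's list, so Liam = N.
The 7 still-open variables together cover exactly {I, J, K, L, M, O, P} — 7 values for 7 variables — and J appears only in Dave's list, so Dave = J.
Among the 6 still-open variables, O fits only Carol (and all 6 values in {I, K, L, M, O, P} must be used), so Carol = O.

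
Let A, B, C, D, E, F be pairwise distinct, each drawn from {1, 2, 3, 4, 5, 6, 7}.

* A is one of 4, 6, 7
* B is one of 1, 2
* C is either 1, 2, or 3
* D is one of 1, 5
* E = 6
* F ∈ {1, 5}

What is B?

E has just one choice, so E = 6. Eliminate 6 elsewhere: A.
D and F share exactly the 2 values {1, 5}; by pigeonhole those values go to them, so strike 1, 5 from B, C.
So B = 2.

2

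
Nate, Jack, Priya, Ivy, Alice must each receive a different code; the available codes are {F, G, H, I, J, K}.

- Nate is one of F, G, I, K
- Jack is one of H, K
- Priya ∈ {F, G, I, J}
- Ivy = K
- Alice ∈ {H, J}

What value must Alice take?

Ivy must be K (only option left). Strike K from Nate, Jack.
Jack must be H (only option left). Strike H from Alice.
So Alice = J.

J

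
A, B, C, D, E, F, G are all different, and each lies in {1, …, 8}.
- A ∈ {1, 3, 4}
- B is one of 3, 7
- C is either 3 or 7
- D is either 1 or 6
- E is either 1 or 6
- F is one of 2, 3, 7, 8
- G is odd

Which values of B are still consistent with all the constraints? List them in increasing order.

3, 7

B and C between them cover only {3, 7} — a naked pair. Remove those values from A, F, G.
The 2 variables D and E are confined to {1, 6}, which locks those values in; drop them from A, G.
A's domain is down to {4}, so A = 4.
G must be 5 (only option left).
No further eliminations apply; B can still be any of 3, 7.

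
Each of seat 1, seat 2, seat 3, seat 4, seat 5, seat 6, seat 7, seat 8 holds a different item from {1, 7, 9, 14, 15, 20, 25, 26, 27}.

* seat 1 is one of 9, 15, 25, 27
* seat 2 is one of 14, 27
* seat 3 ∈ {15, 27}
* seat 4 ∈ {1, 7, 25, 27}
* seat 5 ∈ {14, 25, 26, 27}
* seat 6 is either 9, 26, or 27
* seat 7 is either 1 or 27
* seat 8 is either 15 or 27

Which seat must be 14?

seat 2

Among the 8 variables, 7 fits only seat 4 (and all 8 values in {1, 7, 9, 14, 15, 25, 26, 27} must be used), so seat 4 = 7.
The 7 still-open variables draw from only 7 values {1, 9, 14, 15, 25, 26, 27}, so each is used; only seat 7 can be 1, hence seat 7 = 1.
seat 3 and seat 8 share exactly the 2 values {15, 27}; by pigeonhole those values go to them, so strike 15, 27 from seat 1, seat 2, seat 5, seat 6.
So 14 goes to seat 2.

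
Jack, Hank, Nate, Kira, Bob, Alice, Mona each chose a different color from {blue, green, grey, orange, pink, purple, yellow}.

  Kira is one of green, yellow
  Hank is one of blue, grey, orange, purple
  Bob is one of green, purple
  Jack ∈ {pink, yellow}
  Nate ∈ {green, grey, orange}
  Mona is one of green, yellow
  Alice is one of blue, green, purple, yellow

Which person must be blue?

The 7 variables draw from only 7 values {blue, green, grey, orange, pink, purple, yellow}, so each is used; only Jack can be pink, hence Jack = pink.
Kira and Mona share exactly the 2 values {green, yellow}; by pigeonhole those values go to them, so strike green, yellow from Nate, Bob, Alice.
Bob must be purple (only option left). Strike purple from Hank, Alice.
So blue goes to Alice.

Alice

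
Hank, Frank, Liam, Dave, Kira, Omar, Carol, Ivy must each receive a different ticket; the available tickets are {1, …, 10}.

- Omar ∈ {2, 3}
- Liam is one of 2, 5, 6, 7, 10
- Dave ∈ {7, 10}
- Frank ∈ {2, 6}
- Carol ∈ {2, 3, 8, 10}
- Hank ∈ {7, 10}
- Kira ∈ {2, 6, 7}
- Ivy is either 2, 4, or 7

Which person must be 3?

The 8 variables draw from only 8 values {2, 3, 4, 5, 6, 7, 8, 10}, so each is used; only Ivy can be 4, hence Ivy = 4.
The 7 still-open variables draw from only 7 values {2, 3, 5, 6, 7, 8, 10}, so each is used; only Liam can be 5, hence Liam = 5.
The 6 still-open variables together cover exactly {2, 3, 6, 7, 8, 10} — 6 values for 6 variables — and 8 appears only in Carol's list, so Carol = 8.
The 5 still-open variables draw from only 5 values {2, 3, 6, 7, 10}, so each is used; only Omar can be 3, hence Omar = 3.

Omar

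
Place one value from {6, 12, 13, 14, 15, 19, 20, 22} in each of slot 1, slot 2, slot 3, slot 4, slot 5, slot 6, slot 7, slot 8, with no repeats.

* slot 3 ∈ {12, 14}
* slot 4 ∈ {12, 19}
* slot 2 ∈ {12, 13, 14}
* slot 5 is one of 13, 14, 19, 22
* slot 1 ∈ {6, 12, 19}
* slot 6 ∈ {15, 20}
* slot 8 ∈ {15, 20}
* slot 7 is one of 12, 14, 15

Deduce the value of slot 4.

The 8 variables together cover exactly {6, 12, 13, 14, 15, 19, 20, 22} — 8 values for 8 variables — and 6 appears only in slot 1's list, so slot 1 = 6.
The 7 still-open variables together cover exactly {12, 13, 14, 15, 19, 20, 22} — 7 values for 7 variables — and 22 appears only in slot 5's list, so slot 5 = 22.
Among the 6 still-open variables, 13 fits only slot 2 (and all 6 values in {12, 13, 14, 15, 19, 20} must be used), so slot 2 = 13.
Among the 5 still-open variables, 19 fits only slot 4 (and all 5 values in {12, 14, 15, 19, 20} must be used), so slot 4 = 19.

19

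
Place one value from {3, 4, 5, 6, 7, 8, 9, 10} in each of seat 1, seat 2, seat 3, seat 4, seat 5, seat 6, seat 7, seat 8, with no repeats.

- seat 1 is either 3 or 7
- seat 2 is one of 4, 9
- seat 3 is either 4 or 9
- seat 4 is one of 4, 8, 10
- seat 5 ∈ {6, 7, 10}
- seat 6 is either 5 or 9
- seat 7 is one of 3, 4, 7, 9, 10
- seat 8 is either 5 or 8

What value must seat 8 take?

8

Among the 8 variables, 6 fits only seat 5 (and all 8 values in {3, 4, 5, 6, 7, 8, 9, 10} must be used), so seat 5 = 6.
The 2 variables seat 2 and seat 3 are confined to {4, 9}, which locks those values in; drop them from seat 4, seat 6, seat 7.
seat 6 has just one choice, so seat 6 = 5. Eliminate 5 elsewhere: seat 8.
So seat 8 = 8.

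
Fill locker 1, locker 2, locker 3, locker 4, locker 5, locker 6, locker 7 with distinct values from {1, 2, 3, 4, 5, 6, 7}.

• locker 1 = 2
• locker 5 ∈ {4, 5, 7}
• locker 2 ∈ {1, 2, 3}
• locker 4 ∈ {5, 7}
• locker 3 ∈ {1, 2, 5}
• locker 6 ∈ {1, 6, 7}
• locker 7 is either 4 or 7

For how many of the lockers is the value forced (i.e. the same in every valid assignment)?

4

locker 1's domain is down to {2}, so locker 1 = 2. Eliminate 2 elsewhere: locker 2, locker 3.
The 6 still-open variables together cover exactly {1, 3, 4, 5, 6, 7} — 6 values for 6 variables — and 3 appears only in locker 2's list, so locker 2 = 3.
The 5 still-open variables together cover exactly {1, 4, 5, 6, 7} — 5 values for 5 variables — and 6 appears only in locker 6's list, so locker 6 = 6.
Among the 4 still-open variables, 1 fits only locker 3 (and all 4 values in {1, 4, 5, 7} must be used), so locker 3 = 1.
Determined: locker 1=2, locker 2=3, locker 3=1, locker 6=6. The other lockers each still have more than one consistent value. That makes 4.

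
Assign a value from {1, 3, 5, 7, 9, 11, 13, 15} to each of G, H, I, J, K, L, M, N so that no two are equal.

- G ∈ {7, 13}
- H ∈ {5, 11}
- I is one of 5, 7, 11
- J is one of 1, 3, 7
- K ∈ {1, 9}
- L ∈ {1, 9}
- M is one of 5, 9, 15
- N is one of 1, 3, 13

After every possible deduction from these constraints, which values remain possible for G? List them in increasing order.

7, 13

The 8 variables together cover exactly {1, 3, 5, 7, 9, 11, 13, 15} — 8 values for 8 variables — and 15 appears only in M's list, so M = 15.
K and L share exactly the 2 values {1, 9}; by pigeonhole those values go to them, so strike 1, 9 from J, N.
G, J, N share exactly the 3 values {3, 7, 13}; by pigeonhole those values go to them, so strike 3, 7, 13 from I.
No further eliminations apply; G can still be any of 7, 13.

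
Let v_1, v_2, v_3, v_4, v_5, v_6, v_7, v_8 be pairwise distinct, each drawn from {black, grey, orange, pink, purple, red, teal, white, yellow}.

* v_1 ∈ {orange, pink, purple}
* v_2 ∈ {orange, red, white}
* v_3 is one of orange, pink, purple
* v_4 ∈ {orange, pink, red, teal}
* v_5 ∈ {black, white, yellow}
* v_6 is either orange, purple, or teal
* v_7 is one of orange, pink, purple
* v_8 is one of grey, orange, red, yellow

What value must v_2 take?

v_1, v_3, v_7 share exactly the 3 values {orange, pink, purple}; by pigeonhole those values go to them, so strike orange, pink, purple from v_2, v_4, v_6, v_8.
v_6 has just one choice, so v_6 = teal. So v_4 can't be teal.
v_4's domain is down to {red}, so v_4 = red. Remove red from v_2, v_8.
So v_2 = white.

white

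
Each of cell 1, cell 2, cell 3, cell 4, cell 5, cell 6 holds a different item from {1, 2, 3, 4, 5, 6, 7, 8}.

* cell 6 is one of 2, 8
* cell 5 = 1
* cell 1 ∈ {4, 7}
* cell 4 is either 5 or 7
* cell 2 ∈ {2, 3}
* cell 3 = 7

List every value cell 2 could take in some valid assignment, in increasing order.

2, 3

cell 3's domain is down to {7}, so cell 3 = 7. Remove 7 from cell 1, cell 4.
cell 4 has just one choice, so cell 4 = 5.
cell 5 must be 1 (only option left).
cell 1 must be 4 (only option left).
No further eliminations apply; cell 2 can still be any of 2, 3.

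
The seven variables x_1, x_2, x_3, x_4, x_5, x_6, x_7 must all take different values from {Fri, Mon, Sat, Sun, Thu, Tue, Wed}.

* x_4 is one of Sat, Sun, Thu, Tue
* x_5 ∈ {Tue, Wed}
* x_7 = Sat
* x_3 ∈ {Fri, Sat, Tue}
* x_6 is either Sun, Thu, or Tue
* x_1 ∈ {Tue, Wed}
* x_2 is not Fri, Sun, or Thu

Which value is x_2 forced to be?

x_7 must be Sat (only option left). Remove Sat from x_2, x_3, x_4.
Among the 6 still-open variables, Fri fits only x_3 (and all 6 values in {Fri, Mon, Sun, Thu, Tue, Wed} must be used), so x_3 = Fri.
The 5 still-open variables together cover exactly {Mon, Sun, Thu, Tue, Wed} — 5 values for 5 variables — and Mon appears only in x_2's list, so x_2 = Mon.

Mon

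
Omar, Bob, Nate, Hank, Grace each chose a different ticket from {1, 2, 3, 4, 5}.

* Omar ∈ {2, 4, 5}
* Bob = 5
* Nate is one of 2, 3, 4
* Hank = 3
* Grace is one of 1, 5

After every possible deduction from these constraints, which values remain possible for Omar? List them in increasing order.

2, 4

Bob has just one choice, so Bob = 5. So Omar, Grace can't be 5.
Hank must be 3 (only option left). Eliminate 3 elsewhere: Nate.
Grace must be 1 (only option left).
No further eliminations apply; Omar can still be any of 2, 4.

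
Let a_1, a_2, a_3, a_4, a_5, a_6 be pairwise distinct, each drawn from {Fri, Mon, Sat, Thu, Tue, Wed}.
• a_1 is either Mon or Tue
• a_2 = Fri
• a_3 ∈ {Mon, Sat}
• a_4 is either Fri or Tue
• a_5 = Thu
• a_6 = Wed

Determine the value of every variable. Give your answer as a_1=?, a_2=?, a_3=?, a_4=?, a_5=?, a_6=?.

a_2 has just one choice, so a_2 = Fri. Remove Fri from a_4.
a_4 must be Tue (only option left). Remove Tue from a_1.
a_5's domain is down to {Thu}, so a_5 = Thu.
a_6 has just one choice, so a_6 = Wed.
a_1's domain is down to {Mon}, so a_1 = Mon. Eliminate Mon elsewhere: a_3.
a_3 has just one choice, so a_3 = Sat.

a_1=Mon, a_2=Fri, a_3=Sat, a_4=Tue, a_5=Thu, a_6=Wed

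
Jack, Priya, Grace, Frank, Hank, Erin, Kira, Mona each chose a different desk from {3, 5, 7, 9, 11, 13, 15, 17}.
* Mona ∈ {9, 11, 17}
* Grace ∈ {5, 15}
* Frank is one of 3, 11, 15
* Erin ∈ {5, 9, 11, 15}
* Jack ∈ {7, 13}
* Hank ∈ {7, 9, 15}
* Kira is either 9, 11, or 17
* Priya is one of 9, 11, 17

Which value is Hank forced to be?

7

The 8 variables draw from only 8 values {3, 5, 7, 9, 11, 13, 15, 17}, so each is used; only Frank can be 3, hence Frank = 3.
The 7 still-open variables draw from only 7 values {5, 7, 9, 11, 13, 15, 17}, so each is used; only Jack can be 13, hence Jack = 13.
Among the 6 still-open variables, 7 fits only Hank (and all 6 values in {5, 7, 9, 11, 15, 17} must be used), so Hank = 7.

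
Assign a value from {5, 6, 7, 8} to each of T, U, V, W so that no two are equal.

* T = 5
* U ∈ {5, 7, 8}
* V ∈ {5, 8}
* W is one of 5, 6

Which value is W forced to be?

6

T's domain is down to {5}, so T = 5. Strike 5 from U, V, W.
So W = 6.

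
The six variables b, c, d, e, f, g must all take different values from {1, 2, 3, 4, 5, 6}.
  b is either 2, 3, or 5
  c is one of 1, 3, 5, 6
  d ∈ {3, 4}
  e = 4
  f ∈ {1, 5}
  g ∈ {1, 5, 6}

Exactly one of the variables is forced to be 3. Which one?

e must be 4 (only option left). Remove 4 from d.
So 3 goes to d.

d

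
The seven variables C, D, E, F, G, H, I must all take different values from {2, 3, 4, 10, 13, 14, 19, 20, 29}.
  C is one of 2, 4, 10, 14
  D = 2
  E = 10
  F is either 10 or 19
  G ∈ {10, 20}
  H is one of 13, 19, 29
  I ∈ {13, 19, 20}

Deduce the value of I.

D must be 2 (only option left). Remove 2 from C.
That leaves E = 10. Remove 10 from C, F, G.
F's domain is down to {19}, so F = 19. So H, I can't be 19.
G's domain is down to {20}, so G = 20. Eliminate 20 elsewhere: I.
So I = 13.

13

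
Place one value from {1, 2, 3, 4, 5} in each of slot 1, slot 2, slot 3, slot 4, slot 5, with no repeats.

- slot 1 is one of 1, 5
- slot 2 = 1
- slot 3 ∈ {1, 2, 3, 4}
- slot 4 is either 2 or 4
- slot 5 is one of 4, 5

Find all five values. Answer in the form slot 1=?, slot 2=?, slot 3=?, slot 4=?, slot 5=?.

slot 2 must be 1 (only option left). Strike 1 from slot 1, slot 3.
slot 1 has just one choice, so slot 1 = 5. So slot 5 can't be 5.
slot 5 has just one choice, so slot 5 = 4. Strike 4 from slot 3, slot 4.
That leaves slot 4 = 2. So slot 3 can't be 2.
slot 3's domain is down to {3}, so slot 3 = 3.

slot 1=5, slot 2=1, slot 3=3, slot 4=2, slot 5=4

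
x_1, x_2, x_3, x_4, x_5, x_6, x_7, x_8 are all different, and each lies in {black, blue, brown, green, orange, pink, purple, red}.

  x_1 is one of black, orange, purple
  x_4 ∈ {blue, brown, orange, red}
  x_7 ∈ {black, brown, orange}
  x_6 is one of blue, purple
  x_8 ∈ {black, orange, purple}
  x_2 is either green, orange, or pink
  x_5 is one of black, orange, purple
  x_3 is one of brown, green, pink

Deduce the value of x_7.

The 8 variables together cover exactly {black, blue, brown, green, orange, pink, purple, red} — 8 values for 8 variables — and red appears only in x_4's list, so x_4 = red.
Among the 7 still-open variables, blue fits only x_6 (and all 7 values in {black, blue, brown, green, orange, pink, purple} must be used), so x_6 = blue.
x_1, x_5, x_8 between them cover only {black, orange, purple} — a naked triple. Remove those values from x_2, x_7.
So x_7 = brown.

brown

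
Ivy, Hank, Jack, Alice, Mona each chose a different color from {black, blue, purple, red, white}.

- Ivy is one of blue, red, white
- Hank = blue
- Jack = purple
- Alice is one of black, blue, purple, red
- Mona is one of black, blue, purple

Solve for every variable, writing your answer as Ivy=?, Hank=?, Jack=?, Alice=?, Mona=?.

Ivy=white, Hank=blue, Jack=purple, Alice=red, Mona=black

Hank must be blue (only option left). So Ivy, Alice, Mona can't be blue.
Jack has just one choice, so Jack = purple. Remove purple from Alice, Mona.
Mona's domain is down to {black}, so Mona = black. So Alice can't be black.
Alice's domain is down to {red}, so Alice = red. Eliminate red elsewhere: Ivy.
Ivy's domain is down to {white}, so Ivy = white.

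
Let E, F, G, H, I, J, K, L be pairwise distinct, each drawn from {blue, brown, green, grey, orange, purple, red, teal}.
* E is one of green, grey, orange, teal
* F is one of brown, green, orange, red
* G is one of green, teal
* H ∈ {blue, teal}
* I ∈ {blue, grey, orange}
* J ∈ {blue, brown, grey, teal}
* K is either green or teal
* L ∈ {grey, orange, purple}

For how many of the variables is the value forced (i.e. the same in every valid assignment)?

The 8 variables draw from only 8 values {blue, brown, green, grey, orange, purple, red, teal}, so each is used; only L can be purple, hence L = purple.
Among the 7 still-open variables, red fits only F (and all 7 values in {blue, brown, green, grey, orange, red, teal} must be used), so F = red.
The 6 still-open variables draw from only 6 values {blue, brown, green, grey, orange, teal}, so each is used; only J can be brown, hence J = brown.
G and K between them cover only {green, teal} — a naked pair. Remove those values from E, H.
That leaves H = blue. So I can't be blue.
Determined: F=red, H=blue, J=brown, L=purple. The other variables each still have more than one consistent value. That makes 4.

4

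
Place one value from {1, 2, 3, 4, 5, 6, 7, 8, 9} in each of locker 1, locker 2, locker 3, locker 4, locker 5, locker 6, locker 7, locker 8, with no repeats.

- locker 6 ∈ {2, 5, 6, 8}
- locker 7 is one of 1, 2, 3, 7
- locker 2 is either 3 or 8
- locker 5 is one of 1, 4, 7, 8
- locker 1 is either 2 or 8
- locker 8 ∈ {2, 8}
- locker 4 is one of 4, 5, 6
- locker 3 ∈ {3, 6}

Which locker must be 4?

locker 4

locker 1 and locker 8 between them cover only {2, 8} — a naked pair. Remove those values from locker 2, locker 5, locker 6, locker 7.
locker 2 has just one choice, so locker 2 = 3. Strike 3 from locker 3, locker 7.
locker 3 must be 6 (only option left). So locker 4, locker 6 can't be 6.
locker 6 has just one choice, so locker 6 = 5. So locker 4 can't be 5.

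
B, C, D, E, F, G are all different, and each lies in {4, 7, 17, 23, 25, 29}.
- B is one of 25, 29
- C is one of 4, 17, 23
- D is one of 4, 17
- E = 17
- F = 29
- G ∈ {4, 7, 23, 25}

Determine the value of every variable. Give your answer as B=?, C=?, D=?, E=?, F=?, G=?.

B=25, C=23, D=4, E=17, F=29, G=7

E's domain is down to {17}, so E = 17. Strike 17 from C, D.
F has just one choice, so F = 29. Strike 29 from B.
That leaves B = 25. Strike 25 from G.
That leaves D = 4. Strike 4 from C, G.
C must be 23 (only option left). So G can't be 23.
G's domain is down to {7}, so G = 7.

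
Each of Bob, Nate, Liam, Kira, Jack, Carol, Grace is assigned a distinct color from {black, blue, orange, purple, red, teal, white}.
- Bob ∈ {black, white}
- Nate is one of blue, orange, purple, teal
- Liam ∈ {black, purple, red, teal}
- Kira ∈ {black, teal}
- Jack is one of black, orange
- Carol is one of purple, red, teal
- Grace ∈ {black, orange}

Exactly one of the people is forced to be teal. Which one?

The 7 variables together cover exactly {black, blue, orange, purple, red, teal, white} — 7 values for 7 variables — and blue appears only in Nate's list, so Nate = blue.
The 6 still-open variables together cover exactly {black, orange, purple, red, teal, white} — 6 values for 6 variables — and white appears only in Bob's list, so Bob = white.
Jack and Grace between them cover only {black, orange} — a naked pair. Remove those values from Liam, Kira.
So teal goes to Kira.

Kira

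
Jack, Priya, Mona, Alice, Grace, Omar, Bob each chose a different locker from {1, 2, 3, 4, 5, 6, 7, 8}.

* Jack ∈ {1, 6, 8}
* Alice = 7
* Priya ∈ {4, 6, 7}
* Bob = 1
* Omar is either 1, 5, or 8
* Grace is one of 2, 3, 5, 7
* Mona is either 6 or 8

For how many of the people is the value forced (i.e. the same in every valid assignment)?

4

Alice's domain is down to {7}, so Alice = 7. Strike 7 from Priya, Grace.
That leaves Bob = 1. So Jack, Omar can't be 1.
Jack and Mona share exactly the 2 values {6, 8}; by pigeonhole those values go to them, so strike 6, 8 from Priya, Omar.
That leaves Priya = 4.
Omar has just one choice, so Omar = 5. Remove 5 from Grace.
Determined: Priya=4, Alice=7, Omar=5, Bob=1. The other people each still have more than one consistent value. That makes 4.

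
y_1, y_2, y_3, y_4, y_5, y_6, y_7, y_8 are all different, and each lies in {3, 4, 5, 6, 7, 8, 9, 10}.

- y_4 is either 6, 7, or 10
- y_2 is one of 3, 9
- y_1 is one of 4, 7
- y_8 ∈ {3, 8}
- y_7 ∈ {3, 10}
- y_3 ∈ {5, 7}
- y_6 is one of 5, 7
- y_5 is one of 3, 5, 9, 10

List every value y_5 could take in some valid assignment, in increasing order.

3, 9, 10

Among the 8 variables, 4 fits only y_1 (and all 8 values in {3, 4, 5, 6, 7, 8, 9, 10} must be used), so y_1 = 4.
The 7 still-open variables draw from only 7 values {3, 5, 6, 7, 8, 9, 10}, so each is used; only y_4 can be 6, hence y_4 = 6.
Among the 6 still-open variables, 8 fits only y_8 (and all 6 values in {3, 5, 7, 8, 9, 10} must be used), so y_8 = 8.
y_3 and y_6 share exactly the 2 values {5, 7}; by pigeonhole those values go to them, so strike 5, 7 from y_5.
No further eliminations apply; y_5 can still be any of 3, 9, 10.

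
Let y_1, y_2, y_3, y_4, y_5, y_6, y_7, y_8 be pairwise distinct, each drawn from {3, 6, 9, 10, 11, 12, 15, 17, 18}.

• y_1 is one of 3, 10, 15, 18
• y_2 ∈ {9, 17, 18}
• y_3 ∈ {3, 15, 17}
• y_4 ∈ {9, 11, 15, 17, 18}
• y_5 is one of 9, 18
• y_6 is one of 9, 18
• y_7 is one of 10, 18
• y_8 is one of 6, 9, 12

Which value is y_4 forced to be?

11

The 2 variables y_5 and y_6 are confined to {9, 18}, which locks those values in; drop them from y_1, y_2, y_4, y_7, y_8.
y_2 has just one choice, so y_2 = 17. So y_3, y_4 can't be 17.
That leaves y_7 = 10. Remove 10 from y_1.
y_1 and y_3 share exactly the 2 values {3, 15}; by pigeonhole those values go to them, so strike 3, 15 from y_4.
So y_4 = 11.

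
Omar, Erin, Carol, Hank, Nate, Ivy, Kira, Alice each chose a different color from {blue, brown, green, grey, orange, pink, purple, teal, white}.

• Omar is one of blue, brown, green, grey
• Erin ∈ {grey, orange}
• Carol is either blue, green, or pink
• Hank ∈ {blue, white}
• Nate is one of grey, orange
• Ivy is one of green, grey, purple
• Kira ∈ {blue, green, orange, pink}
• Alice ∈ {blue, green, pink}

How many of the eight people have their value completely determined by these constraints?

3

Among the 8 variables, brown fits only Omar (and all 8 values in {blue, brown, green, grey, orange, pink, purple, white} must be used), so Omar = brown.
Among the 7 still-open variables, purple fits only Ivy (and all 7 values in {blue, green, grey, orange, pink, purple, white} must be used), so Ivy = purple.
The 6 still-open variables draw from only 6 values {blue, green, grey, orange, pink, white}, so each is used; only Hank can be white, hence Hank = white.
Erin and Nate share exactly the 2 values {grey, orange}; by pigeonhole those values go to them, so strike grey, orange from Kira.
Determined: Omar=brown, Hank=white, Ivy=purple. The other people each still have more than one consistent value. That makes 3.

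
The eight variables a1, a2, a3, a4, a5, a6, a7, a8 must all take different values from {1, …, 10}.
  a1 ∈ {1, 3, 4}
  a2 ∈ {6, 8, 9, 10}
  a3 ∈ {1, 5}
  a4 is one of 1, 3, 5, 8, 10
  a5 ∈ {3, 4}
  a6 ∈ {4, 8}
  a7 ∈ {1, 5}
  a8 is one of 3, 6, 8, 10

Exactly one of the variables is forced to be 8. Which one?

a6

The 8 variables draw from only 8 values {1, 3, 4, 5, 6, 8, 9, 10}, so each is used; only a2 can be 9, hence a2 = 9.
Among the 7 still-open variables, 6 fits only a8 (and all 7 values in {1, 3, 4, 5, 6, 8, 10} must be used), so a8 = 6.
Among the 6 still-open variables, 10 fits only a4 (and all 6 values in {1, 3, 4, 5, 8, 10} must be used), so a4 = 10.
The 5 still-open variables together cover exactly {1, 3, 4, 5, 8} — 5 values for 5 variables — and 8 appears only in a6's list, so a6 = 8.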